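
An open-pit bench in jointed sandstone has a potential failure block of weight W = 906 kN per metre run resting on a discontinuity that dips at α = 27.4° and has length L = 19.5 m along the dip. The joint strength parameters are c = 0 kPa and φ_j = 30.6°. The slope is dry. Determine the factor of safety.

Resolving the block weight along and normal to the plane and applying the Mohr–Coulomb strength on the joint:
N' = W cosα = 906·cos27.4° = 804.4 kN/m
Driving force T = W sinα = 906·sin27.4° = 416.9 kN/m
Resisting force R = c·L + N'·tanφ_j = 0·19.5 + 804.4·tan30.6° = 0.0 + 475.7 = 475.7 kN/m
FS = R / T = 475.7 / 416.9 = 1.141

FS = 1.14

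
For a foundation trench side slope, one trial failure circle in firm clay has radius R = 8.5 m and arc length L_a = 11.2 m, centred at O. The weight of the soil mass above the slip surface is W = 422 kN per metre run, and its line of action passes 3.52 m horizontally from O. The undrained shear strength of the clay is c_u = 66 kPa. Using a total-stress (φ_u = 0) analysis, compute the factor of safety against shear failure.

FS = 4.23

Taking moments about the centre O, the resisting moment is provided by the undrained shear strength acting along the arc:
M_R = c_u·L_a·R = 66·11.20·8.5 = 6283.2 kN·m/m
M_D = W·d = 422·3.52 = 1485.4 kN·m/m
FS = M_R / M_D = 6283.2 / 1485.4 = 4.230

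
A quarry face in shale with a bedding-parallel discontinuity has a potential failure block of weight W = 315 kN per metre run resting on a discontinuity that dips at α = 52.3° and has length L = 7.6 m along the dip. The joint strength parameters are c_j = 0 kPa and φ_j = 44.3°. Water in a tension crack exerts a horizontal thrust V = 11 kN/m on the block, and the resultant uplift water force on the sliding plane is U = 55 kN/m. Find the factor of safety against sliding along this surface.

FS = 0.49

Resolving the block weight along and normal to the plane and applying the Mohr–Coulomb strength on the joint:
N' = W cosα − U − V sinα = 315·cos52.3° − 55 − 11·sin52.3° = 128.9 kN/m
Driving force T = W sinα + V cosα = 315·sin52.3° + 11·cos52.3° = 256.0 kN/m
Resisting force R = c_j·L + N'·tanφ_j = 0·7.6 + 128.9·tan44.3° = 0.0 + 125.8 = 125.8 kN/m
FS = R / T = 125.8 / 256.0 = 0.492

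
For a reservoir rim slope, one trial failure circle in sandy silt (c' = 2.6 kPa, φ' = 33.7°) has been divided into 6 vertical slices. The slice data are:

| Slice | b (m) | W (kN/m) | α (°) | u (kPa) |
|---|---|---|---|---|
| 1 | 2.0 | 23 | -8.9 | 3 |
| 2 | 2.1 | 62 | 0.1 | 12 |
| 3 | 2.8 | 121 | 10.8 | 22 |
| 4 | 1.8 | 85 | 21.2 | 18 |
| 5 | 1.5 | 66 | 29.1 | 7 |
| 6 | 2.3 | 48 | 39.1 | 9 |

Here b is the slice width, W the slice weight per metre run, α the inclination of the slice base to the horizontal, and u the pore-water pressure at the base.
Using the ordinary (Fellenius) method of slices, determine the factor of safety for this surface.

FS = 1.56

Ordinary method of slices: FS = Σ[c'·Δl_i + (W_i cosα_i − u_i·Δl_i)·tanφ'] / Σ W_i sinα_i, with Δl_i = b_i / cosα_i.
Slice 1: Δl = 2.0/cos(-8.9°) = 2.024 m; N'_1 = 23·cos(-8.9°) − 3·2.024 = 16.6; c'Δl = 5.26; W sinα = -3.6
Slice 2: Δl = 2.1/cos0.1° = 2.100 m; N'_2 = 62·cos0.1° − 12·2.100 = 36.8; c'Δl = 5.46; W sinα = 0.1
Slice 3: Δl = 2.8/cos10.8° = 2.850 m; N'_3 = 121·cos10.8° − 22·2.850 = 56.1; c'Δl = 7.41; W sinα = 22.7
Slice 4: Δl = 1.8/cos21.2° = 1.931 m; N'_4 = 85·cos21.2° − 18·1.931 = 44.5; c'Δl = 5.02; W sinα = 30.7
Slice 5: Δl = 1.5/cos29.1° = 1.717 m; N'_5 = 66·cos29.1° − 7·1.717 = 45.7; c'Δl = 4.46; W sinα = 32.1
Slice 6: Δl = 2.3/cos39.1° = 2.964 m; N'_6 = 48·cos39.1° − 9·2.964 = 10.6; c'Δl = 7.71; W sinα = 30.3
Σc'Δl = 35.3 kN/m; ΣN' = 210.3 kN/m; ΣW sinα = 112.3 kN/m
Resisting = 35.3 + 210.3·tan33.7° = 35.3 + 140.3 = 175.6 kN/m
FS = 175.6 / 112.3 = 1.563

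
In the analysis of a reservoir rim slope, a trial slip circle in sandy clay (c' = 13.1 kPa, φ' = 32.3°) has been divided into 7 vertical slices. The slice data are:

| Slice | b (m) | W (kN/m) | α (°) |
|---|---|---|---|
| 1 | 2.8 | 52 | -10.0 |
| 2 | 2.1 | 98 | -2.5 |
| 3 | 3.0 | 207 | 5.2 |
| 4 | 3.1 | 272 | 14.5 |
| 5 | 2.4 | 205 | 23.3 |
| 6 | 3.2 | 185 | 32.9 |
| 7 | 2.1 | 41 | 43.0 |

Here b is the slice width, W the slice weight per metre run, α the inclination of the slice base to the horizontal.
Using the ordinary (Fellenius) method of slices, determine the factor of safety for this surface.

Ordinary method of slices: FS = Σ[c'·Δl_i + (W_i cosα_i)·tanφ'] / Σ W_i sinα_i, with Δl_i = b_i / cosα_i.
Slice 1: Δl = 2.8/cos(-10.0°) = 2.843 m; N'_1 = 52·cos(-10.0°) = 51.2; c'Δl = 37.25; W sinα = -9.0
Slice 2: Δl = 2.1/cos(-2.5°) = 2.102 m; N'_2 = 98·cos(-2.5°) = 97.9; c'Δl = 27.54; W sinα = -4.3
Slice 3: Δl = 3.0/cos5.2° = 3.012 m; N'_3 = 207·cos5.2° = 206.1; c'Δl = 39.46; W sinα = 18.8
Slice 4: Δl = 3.1/cos14.5° = 3.202 m; N'_4 = 272·cos14.5° = 263.3; c'Δl = 41.95; W sinα = 68.1
Slice 5: Δl = 2.4/cos23.3° = 2.613 m; N'_5 = 205·cos23.3° = 188.3; c'Δl = 34.23; W sinα = 81.1
Slice 6: Δl = 3.2/cos32.9° = 3.811 m; N'_6 = 185·cos32.9° = 155.3; c'Δl = 49.93; W sinα = 100.5
Slice 7: Δl = 2.1/cos43.0° = 2.871 m; N'_7 = 41·cos43.0° = 30.0; c'Δl = 37.62; W sinα = 28.0
Σc'Δl = 268.0 kN/m; ΣN' = 992.2 kN/m; ΣW sinα = 283.1 kN/m
Resisting = 268.0 + 992.2·tan32.3° = 268.0 + 627.2 = 895.2 kN/m
FS = 895.2 / 283.1 = 3.162

FS = 3.16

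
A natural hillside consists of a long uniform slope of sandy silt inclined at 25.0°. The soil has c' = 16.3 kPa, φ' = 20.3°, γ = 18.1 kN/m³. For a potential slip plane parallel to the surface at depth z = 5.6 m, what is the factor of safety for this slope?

FS = 1.21

For an infinite slope with a slip plane parallel to the surface (no pore pressure): FS = [c' + γz cos²β tanφ'] / [γz sinβ cosβ].
γz = 18.1·5.6 = 101.36 kN/m²
Numerator = 16.3 + 101.36·cos²25.0°·tan20.3° = 16.3 + 101.36·0.8214·0.3699 = 47.098 kPa
Denominator = 101.36·sin25.0°·cos25.0° = 101.36·0.4226·0.9063 = 38.823 kPa
FS = 47.098 / 38.823 = 1.213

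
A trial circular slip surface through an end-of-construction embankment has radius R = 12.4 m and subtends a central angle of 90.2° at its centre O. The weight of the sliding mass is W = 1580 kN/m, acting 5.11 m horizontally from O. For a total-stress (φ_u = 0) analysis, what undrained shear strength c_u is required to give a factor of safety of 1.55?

c_u = 51.7 kPa

FS = c_u·L_a·R / (W·d), so c_u = FS·W·d / (L_a·R).
Arc length L_a = R·θ = 12.4·(90.2°·π/180) = 12.4·1.5743 = 19.52 m
c_u = 1.55·1580·5.11 / (19.52·12.4) = 12514.4 / 242.06 = 51.70 kPa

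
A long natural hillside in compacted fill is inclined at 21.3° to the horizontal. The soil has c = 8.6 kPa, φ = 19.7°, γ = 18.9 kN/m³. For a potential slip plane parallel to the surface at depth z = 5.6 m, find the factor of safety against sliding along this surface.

FS = 1.16

For an infinite slope with a slip plane parallel to the surface (no pore pressure): FS = [c + γz cos²β tanφ] / [γz sinβ cosβ].
γz = 18.9·5.6 = 105.84 kN/m²
Numerator = 8.6 + 105.84·cos²21.3°·tan19.7° = 8.6 + 105.84·0.8680·0.3581 = 41.496 kPa
Denominator = 105.84·sin21.3°·cos21.3° = 105.84·0.3633·0.9317 = 35.820 kPa
FS = 41.496 / 35.820 = 1.158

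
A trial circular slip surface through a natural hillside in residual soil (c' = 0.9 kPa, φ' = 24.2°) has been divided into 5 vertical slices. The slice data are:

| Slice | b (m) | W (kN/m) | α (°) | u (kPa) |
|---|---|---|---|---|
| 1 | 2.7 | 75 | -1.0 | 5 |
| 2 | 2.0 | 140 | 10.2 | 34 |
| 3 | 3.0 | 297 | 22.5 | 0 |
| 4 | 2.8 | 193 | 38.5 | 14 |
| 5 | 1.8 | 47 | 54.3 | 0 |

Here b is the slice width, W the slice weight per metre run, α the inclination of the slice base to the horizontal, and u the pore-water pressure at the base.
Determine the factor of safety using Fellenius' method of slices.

FS = 0.86

Ordinary method of slices: FS = Σ[c'·Δl_i + (W_i cosα_i − u_i·Δl_i)·tanφ'] / Σ W_i sinα_i, with Δl_i = b_i / cosα_i.
Slice 1: Δl = 2.7/cos(-1.0°) = 2.700 m; N'_1 = 75·cos(-1.0°) − 5·2.700 = 61.5; c'Δl = 2.43; W sinα = -1.3
Slice 2: Δl = 2.0/cos10.2° = 2.032 m; N'_2 = 140·cos10.2° − 34·2.032 = 68.7; c'Δl = 1.83; W sinα = 24.8
Slice 3: Δl = 3.0/cos22.5° = 3.247 m; N'_3 = 297·cos22.5° − 0·3.247 = 274.4; c'Δl = 2.92; W sinα = 113.7
Slice 4: Δl = 2.8/cos38.5° = 3.578 m; N'_4 = 193·cos38.5° − 14·3.578 = 101.0; c'Δl = 3.22; W sinα = 120.1
Slice 5: Δl = 1.8/cos54.3° = 3.085 m; N'_5 = 47·cos54.3° − 0·3.085 = 27.4; c'Δl = 2.78; W sinα = 38.2
Σc'Δl = 13.2 kN/m; ΣN' = 533.0 kN/m; ΣW sinα = 295.5 kN/m
Resisting = 13.2 + 533.0·tan24.2° = 13.2 + 239.5 = 252.7 kN/m
FS = 252.7 / 295.5 = 0.855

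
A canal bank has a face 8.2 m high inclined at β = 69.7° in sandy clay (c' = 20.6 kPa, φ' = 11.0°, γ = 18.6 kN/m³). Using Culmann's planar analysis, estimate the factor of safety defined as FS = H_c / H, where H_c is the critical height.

FS = 1.04

H_c = (4c'/γ) · sinβ cosφ' / [1 − cos(β − φ')]
    = (4·20.6/18.6) · sin69.7°·cos11.0° / [1 − cos58.7°]
    = 4.430 · 0.9207 / 0.4805 = 8.49 m
FS = H_c / H = 8.49 / 8.2 = 1.035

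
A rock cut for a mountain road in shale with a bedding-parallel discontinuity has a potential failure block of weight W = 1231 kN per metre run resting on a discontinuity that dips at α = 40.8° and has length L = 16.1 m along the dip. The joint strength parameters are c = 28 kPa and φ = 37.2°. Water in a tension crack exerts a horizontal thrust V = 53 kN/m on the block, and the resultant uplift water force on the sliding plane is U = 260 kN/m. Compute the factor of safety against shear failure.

FS = 1.11

Resolving the block weight along and normal to the plane and applying the Mohr–Coulomb strength on the joint:
N' = W cosα − U − V sinα = 1231·cos40.8° − 260 − 53·sin40.8° = 637.2 kN/m
Driving force T = W sinα + V cosα = 1231·sin40.8° + 53·cos40.8° = 844.5 kN/m
Resisting force R = c·L + N'·tanφ = 28·16.1 + 637.2·tan37.2° = 450.8 + 483.7 = 934.5 kN/m
FS = R / T = 934.5 / 844.5 = 1.107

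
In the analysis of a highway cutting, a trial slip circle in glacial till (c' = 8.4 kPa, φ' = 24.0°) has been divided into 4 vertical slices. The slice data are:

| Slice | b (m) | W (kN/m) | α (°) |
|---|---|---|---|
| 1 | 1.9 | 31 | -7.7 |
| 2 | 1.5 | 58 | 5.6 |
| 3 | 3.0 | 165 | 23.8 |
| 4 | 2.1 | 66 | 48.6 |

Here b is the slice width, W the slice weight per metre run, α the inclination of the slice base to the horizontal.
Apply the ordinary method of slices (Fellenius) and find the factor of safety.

Ordinary method of slices: FS = Σ[c'·Δl_i + (W_i cosα_i)·tanφ'] / Σ W_i sinα_i, with Δl_i = b_i / cosα_i.
Slice 1: Δl = 1.9/cos(-7.7°) = 1.917 m; N'_1 = 31·cos(-7.7°) = 30.7; c'Δl = 16.11; W sinα = -4.2
Slice 2: Δl = 1.5/cos5.6° = 1.507 m; N'_2 = 58·cos5.6° = 57.7; c'Δl = 12.66; W sinα = 5.7
Slice 3: Δl = 3.0/cos23.8° = 3.279 m; N'_3 = 165·cos23.8° = 151.0; c'Δl = 27.54; W sinα = 66.6
Slice 4: Δl = 2.1/cos48.6° = 3.176 m; N'_4 = 66·cos48.6° = 43.6; c'Δl = 26.67; W sinα = 49.5
Σc'Δl = 83.0 kN/m; ΣN' = 283.1 kN/m; ΣW sinα = 117.6 kN/m
Resisting = 83.0 + 283.1·tan24.0° = 83.0 + 126.0 = 209.0 kN/m
FS = 209.0 / 117.6 = 1.777

FS = 1.78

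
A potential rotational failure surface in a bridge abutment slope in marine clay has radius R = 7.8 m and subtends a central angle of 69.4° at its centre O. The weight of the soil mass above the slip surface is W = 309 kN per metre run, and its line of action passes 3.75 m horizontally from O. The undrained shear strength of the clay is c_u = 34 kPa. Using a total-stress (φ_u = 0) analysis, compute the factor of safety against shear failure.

Taking moments about the centre O, the resisting moment is provided by the undrained shear strength acting along the arc:
Arc length L_a = R·θ = 7.8·(69.4°·π/180) = 7.8·1.2113 = 9.45 m
M_R = c_u·L_a·R = 34·9.45·7.8 = 2505.6 kN·m/m
M_D = W·d = 309·3.75 = 1158.8 kN·m/m
FS = M_R / M_D = 2505.6 / 1158.8 = 2.162

FS = 2.16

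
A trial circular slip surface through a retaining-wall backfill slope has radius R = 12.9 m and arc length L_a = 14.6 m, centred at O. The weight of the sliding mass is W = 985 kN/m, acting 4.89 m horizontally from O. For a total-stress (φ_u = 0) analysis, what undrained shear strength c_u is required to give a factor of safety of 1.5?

c_u = 38.4 kPa

FS = c_u·L_a·R / (W·d), so c_u = FS·W·d / (L_a·R).
c_u = 1.5·985·4.89 / (14.60·12.9) = 7225.0 / 188.34 = 38.36 kPa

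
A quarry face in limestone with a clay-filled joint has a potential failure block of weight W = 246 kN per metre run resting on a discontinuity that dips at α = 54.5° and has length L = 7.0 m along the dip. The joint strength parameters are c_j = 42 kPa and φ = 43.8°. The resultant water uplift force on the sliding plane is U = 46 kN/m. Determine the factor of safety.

Resolving the block weight along and normal to the plane and applying the Mohr–Coulomb strength on the joint:
N' = W cosα − U = 246·cos54.5° − 46 = 96.9 kN/m
Driving force T = W sinα = 246·sin54.5° = 200.3 kN/m
Resisting force R = c_j·L + N'·tanφ = 42·7.0 + 96.9·tan43.8° = 294.0 + 92.9 = 386.9 kN/m
FS = R / T = 386.9 / 200.3 = 1.932

FS = 1.93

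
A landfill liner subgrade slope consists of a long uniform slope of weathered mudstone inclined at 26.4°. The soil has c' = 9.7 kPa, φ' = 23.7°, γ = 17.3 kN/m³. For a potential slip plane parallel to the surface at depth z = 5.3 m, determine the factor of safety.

FS = 1.15

For an infinite slope with a slip plane parallel to the surface (no pore pressure): FS = [c' + γz cos²β tanφ'] / [γz sinβ cosβ].
γz = 17.3·5.3 = 91.69 kN/m²
Numerator = 9.7 + 91.69·cos²26.4°·tan23.7° = 9.7 + 91.69·0.8023·0.4390 = 41.992 kPa
Denominator = 91.69·sin26.4°·cos26.4° = 91.69·0.4446·0.8957 = 36.517 kPa
FS = 41.992 / 36.517 = 1.150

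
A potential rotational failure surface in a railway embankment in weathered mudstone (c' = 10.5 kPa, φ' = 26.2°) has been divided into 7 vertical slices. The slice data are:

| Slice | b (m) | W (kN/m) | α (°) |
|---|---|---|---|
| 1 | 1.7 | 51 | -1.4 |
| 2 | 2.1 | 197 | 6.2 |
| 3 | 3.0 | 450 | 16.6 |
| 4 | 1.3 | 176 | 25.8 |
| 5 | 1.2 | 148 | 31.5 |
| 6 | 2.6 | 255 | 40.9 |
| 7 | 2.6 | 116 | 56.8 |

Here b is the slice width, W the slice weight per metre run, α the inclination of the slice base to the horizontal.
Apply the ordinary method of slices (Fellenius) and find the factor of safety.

Ordinary method of slices: FS = Σ[c'·Δl_i + (W_i cosα_i)·tanφ'] / Σ W_i sinα_i, with Δl_i = b_i / cosα_i.
Slice 1: Δl = 1.7/cos(-1.4°) = 1.701 m; N'_1 = 51·cos(-1.4°) = 51.0; c'Δl = 17.86; W sinα = -1.2
Slice 2: Δl = 2.1/cos6.2° = 2.112 m; N'_2 = 197·cos6.2° = 195.8; c'Δl = 22.18; W sinα = 21.3
Slice 3: Δl = 3.0/cos16.6° = 3.130 m; N'_3 = 450·cos16.6° = 431.2; c'Δl = 32.87; W sinα = 128.6
Slice 4: Δl = 1.3/cos25.8° = 1.444 m; N'_4 = 176·cos25.8° = 158.5; c'Δl = 15.16; W sinα = 76.6
Slice 5: Δl = 1.2/cos31.5° = 1.407 m; N'_5 = 148·cos31.5° = 126.2; c'Δl = 14.78; W sinα = 77.3
Slice 6: Δl = 2.6/cos40.9° = 3.440 m; N'_6 = 255·cos40.9° = 192.7; c'Δl = 36.12; W sinα = 167.0
Slice 7: Δl = 2.6/cos56.8° = 4.748 m; N'_7 = 116·cos56.8° = 63.5; c'Δl = 49.86; W sinα = 97.1
Σc'Δl = 188.8 kN/m; ΣN' = 1219.0 kN/m; ΣW sinα = 566.5 kN/m
Resisting = 188.8 + 1219.0·tan26.2° = 188.8 + 599.8 = 788.6 kN/m
FS = 788.6 / 566.5 = 1.392

FS = 1.39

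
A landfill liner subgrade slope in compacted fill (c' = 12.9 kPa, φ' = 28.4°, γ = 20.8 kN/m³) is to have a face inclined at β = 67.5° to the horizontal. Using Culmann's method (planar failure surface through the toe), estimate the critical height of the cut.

H_c = 9.00 m

Culmann's analysis gives the critical failure plane at α_cr = (β + φ')/2 = (67.5 + 28.4)/2 = 48.0°, and the critical height
H_c = (4c'/γ) · sinβ cosφ' / [1 − cos(β − φ')]
    = (4·12.9/20.8) · sin67.5°·cos28.4° / [1 − cos(39.1°)]
    = 2.481 · 0.9239·0.8796 / [1 − 0.7760]
    = 2.481 · 0.8127 / 0.2240
    = 9.00 m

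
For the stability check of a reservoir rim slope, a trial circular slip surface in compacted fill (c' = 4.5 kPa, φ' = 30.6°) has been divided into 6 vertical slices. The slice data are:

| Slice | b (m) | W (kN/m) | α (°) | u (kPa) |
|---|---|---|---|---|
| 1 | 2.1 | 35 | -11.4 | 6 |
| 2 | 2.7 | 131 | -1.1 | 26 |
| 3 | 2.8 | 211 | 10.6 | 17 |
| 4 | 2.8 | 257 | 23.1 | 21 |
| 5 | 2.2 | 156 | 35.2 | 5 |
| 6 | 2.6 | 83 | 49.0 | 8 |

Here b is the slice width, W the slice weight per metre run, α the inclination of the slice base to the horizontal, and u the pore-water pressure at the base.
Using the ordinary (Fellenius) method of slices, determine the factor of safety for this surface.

FS = 1.43

Ordinary method of slices: FS = Σ[c'·Δl_i + (W_i cosα_i − u_i·Δl_i)·tanφ'] / Σ W_i sinα_i, with Δl_i = b_i / cosα_i.
Slice 1: Δl = 2.1/cos(-11.4°) = 2.142 m; N'_1 = 35·cos(-11.4°) − 6·2.142 = 21.5; c'Δl = 9.64; W sinα = -6.9
Slice 2: Δl = 2.7/cos(-1.1°) = 2.700 m; N'_2 = 131·cos(-1.1°) − 26·2.700 = 60.8; c'Δl = 12.15; W sinα = -2.5
Slice 3: Δl = 2.8/cos10.6° = 2.849 m; N'_3 = 211·cos10.6° − 17·2.849 = 159.0; c'Δl = 12.82; W sinα = 38.8
Slice 4: Δl = 2.8/cos23.1° = 3.044 m; N'_4 = 257·cos23.1° − 21·3.044 = 172.5; c'Δl = 13.70; W sinα = 100.8
Slice 5: Δl = 2.2/cos35.2° = 2.692 m; N'_5 = 156·cos35.2° − 5·2.692 = 114.0; c'Δl = 12.12; W sinα = 89.9
Slice 6: Δl = 2.6/cos49.0° = 3.963 m; N'_6 = 83·cos49.0° − 8·3.963 = 22.7; c'Δl = 17.83; W sinα = 62.6
Σc'Δl = 78.3 kN/m; ΣN' = 550.4 kN/m; ΣW sinα = 282.8 kN/m
Resisting = 78.3 + 550.4·tan30.6° = 78.3 + 325.5 = 403.8 kN/m
FS = 403.8 / 282.8 = 1.428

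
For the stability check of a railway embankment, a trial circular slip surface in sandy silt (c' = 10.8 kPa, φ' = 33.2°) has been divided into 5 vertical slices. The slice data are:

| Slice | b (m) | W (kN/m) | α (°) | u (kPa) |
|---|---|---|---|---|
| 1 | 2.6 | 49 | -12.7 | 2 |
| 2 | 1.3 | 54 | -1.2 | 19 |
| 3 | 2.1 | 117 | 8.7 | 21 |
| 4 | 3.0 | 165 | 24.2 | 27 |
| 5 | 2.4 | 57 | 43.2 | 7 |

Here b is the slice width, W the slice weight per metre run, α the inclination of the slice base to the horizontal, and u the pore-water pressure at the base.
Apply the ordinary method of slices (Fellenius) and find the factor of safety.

Ordinary method of slices: FS = Σ[c'·Δl_i + (W_i cosα_i − u_i·Δl_i)·tanφ'] / Σ W_i sinα_i, with Δl_i = b_i / cosα_i.
Slice 1: Δl = 2.6/cos(-12.7°) = 2.665 m; N'_1 = 49·cos(-12.7°) − 2·2.665 = 42.5; c'Δl = 28.78; W sinα = -10.8
Slice 2: Δl = 1.3/cos(-1.2°) = 1.300 m; N'_2 = 54·cos(-1.2°) − 19·1.300 = 29.3; c'Δl = 14.04; W sinα = -1.1
Slice 3: Δl = 2.1/cos8.7° = 2.124 m; N'_3 = 117·cos8.7° − 21·2.124 = 71.0; c'Δl = 22.94; W sinα = 17.7
Slice 4: Δl = 3.0/cos24.2° = 3.289 m; N'_4 = 165·cos24.2° − 27·3.289 = 61.7; c'Δl = 35.52; W sinα = 67.6
Slice 5: Δl = 2.4/cos43.2° = 3.292 m; N'_5 = 57·cos43.2° − 7·3.292 = 18.5; c'Δl = 35.56; W sinα = 39.0
Σc'Δl = 136.9 kN/m; ΣN' = 223.0 kN/m; ΣW sinα = 112.5 kN/m
Resisting = 136.9 + 223.0·tan33.2° = 136.9 + 145.9 = 282.8 kN/m
FS = 282.8 / 112.5 = 2.515

FS = 2.51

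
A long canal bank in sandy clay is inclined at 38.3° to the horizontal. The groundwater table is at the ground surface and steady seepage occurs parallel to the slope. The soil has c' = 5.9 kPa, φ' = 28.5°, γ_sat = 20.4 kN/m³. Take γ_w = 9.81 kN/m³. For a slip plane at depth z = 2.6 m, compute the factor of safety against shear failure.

FS = 0.59

With seepage parallel to the slope and the water table at the surface, the effective normal stress on the slip plane uses the buoyant unit weight γ' = γ_sat − γ_w while the driving shear stress uses γ_sat:
FS = [c' + γ' z cos²β tanφ'] / [γ_sat z sinβ cosβ]
γ' = 20.4 − 9.81 = 10.59 kN/m³
Numerator = 5.9 + 10.59·2.6·cos²38.3°·tan28.5° = 5.9 + 10.59·2.6·0.6159·0.5430 = 15.107 kPa
Denominator = 20.4·2.6·sin38.3°·cos38.3° = 20.4·2.6·0.6198·0.7848 = 25.798 kPa
FS = 15.107 / 25.798 = 0.586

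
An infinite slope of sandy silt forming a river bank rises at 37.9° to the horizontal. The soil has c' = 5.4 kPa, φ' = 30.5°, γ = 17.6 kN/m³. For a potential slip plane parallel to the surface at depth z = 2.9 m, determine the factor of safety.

FS = 0.97

For an infinite slope with a slip plane parallel to the surface (no pore pressure): FS = [c' + γz cos²β tanφ'] / [γz sinβ cosβ].
γz = 17.6·2.9 = 51.04 kN/m²
Numerator = 5.4 + 51.04·cos²37.9°·tan30.5° = 5.4 + 51.04·0.6227·0.5890 = 24.120 kPa
Denominator = 51.04·sin37.9°·cos37.9° = 51.04·0.6143·0.7891 = 24.740 kPa
FS = 24.120 / 24.740 = 0.975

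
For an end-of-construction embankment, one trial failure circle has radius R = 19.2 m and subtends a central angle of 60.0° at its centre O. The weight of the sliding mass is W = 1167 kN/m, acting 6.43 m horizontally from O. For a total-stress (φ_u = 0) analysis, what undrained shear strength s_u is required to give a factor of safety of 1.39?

FS = s_u·L_a·R / (W·d), so s_u = FS·W·d / (L_a·R).
Arc length L_a = R·θ = 19.2·(60.0°·π/180) = 19.2·1.0472 = 20.11 m
s_u = 1.39·1167·6.43 / (20.11·19.2) = 10430.3 / 386.04 = 27.02 kPa

s_u = 27.0 kPa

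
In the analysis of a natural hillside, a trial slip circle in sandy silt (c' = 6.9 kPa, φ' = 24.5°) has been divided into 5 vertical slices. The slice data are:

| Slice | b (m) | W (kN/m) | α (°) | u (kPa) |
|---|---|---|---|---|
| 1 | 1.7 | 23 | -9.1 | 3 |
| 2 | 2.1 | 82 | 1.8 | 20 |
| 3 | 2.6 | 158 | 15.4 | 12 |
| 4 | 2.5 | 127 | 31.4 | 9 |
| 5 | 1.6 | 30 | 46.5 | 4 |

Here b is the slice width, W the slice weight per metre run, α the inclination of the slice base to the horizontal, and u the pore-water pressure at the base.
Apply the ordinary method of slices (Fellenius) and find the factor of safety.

FS = 1.59

Ordinary method of slices: FS = Σ[c'·Δl_i + (W_i cosα_i − u_i·Δl_i)·tanφ'] / Σ W_i sinα_i, with Δl_i = b_i / cosα_i.
Slice 1: Δl = 1.7/cos(-9.1°) = 1.722 m; N'_1 = 23·cos(-9.1°) − 3·1.722 = 17.5; c'Δl = 11.88; W sinα = -3.6
Slice 2: Δl = 2.1/cos1.8° = 2.101 m; N'_2 = 82·cos1.8° − 20·2.101 = 39.9; c'Δl = 14.50; W sinα = 2.6
Slice 3: Δl = 2.6/cos15.4° = 2.697 m; N'_3 = 158·cos15.4° − 12·2.697 = 120.0; c'Δl = 18.61; W sinα = 42.0
Slice 4: Δl = 2.5/cos31.4° = 2.929 m; N'_4 = 127·cos31.4° − 9·2.929 = 82.0; c'Δl = 20.21; W sinα = 66.2
Slice 5: Δl = 1.6/cos46.5° = 2.324 m; N'_5 = 30·cos46.5° − 4·2.324 = 11.4; c'Δl = 16.04; W sinα = 21.8
Σc'Δl = 81.2 kN/m; ΣN' = 270.8 kN/m; ΣW sinα = 128.8 kN/m
Resisting = 81.2 + 270.8·tan24.5° = 81.2 + 123.4 = 204.7 kN/m
FS = 204.7 / 128.8 = 1.589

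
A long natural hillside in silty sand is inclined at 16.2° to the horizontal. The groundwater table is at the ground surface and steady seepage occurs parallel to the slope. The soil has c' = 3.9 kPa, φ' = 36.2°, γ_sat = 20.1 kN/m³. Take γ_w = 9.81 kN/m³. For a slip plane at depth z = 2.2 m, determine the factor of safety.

FS = 1.62

With seepage parallel to the slope and the water table at the surface, the effective normal stress on the slip plane uses the buoyant unit weight γ' = γ_sat − γ_w while the driving shear stress uses γ_sat:
FS = [c' + γ' z cos²β tanφ'] / [γ_sat z sinβ cosβ]
γ' = 20.1 − 9.81 = 10.29 kN/m³
Numerator = 3.9 + 10.29·2.2·cos²16.2°·tan36.2° = 3.9 + 10.29·2.2·0.9222·0.7319 = 19.179 kPa
Denominator = 20.1·2.2·sin16.2°·cos16.2° = 20.1·2.2·0.2790·0.9603 = 11.847 kPa
FS = 19.179 / 11.847 = 1.619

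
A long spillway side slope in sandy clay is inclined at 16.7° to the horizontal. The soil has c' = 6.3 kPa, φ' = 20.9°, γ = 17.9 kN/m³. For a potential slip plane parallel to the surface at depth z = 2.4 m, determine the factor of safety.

FS = 1.81

For an infinite slope with a slip plane parallel to the surface (no pore pressure): FS = [c' + γz cos²β tanφ'] / [γz sinβ cosβ].
γz = 17.9·2.4 = 42.96 kN/m²
Numerator = 6.3 + 42.96·cos²16.7°·tan20.9° = 6.3 + 42.96·0.9174·0.3819 = 21.350 kPa
Denominator = 42.96·sin16.7°·cos16.7° = 42.96·0.2874·0.9578 = 11.824 kPa
FS = 21.350 / 11.824 = 1.806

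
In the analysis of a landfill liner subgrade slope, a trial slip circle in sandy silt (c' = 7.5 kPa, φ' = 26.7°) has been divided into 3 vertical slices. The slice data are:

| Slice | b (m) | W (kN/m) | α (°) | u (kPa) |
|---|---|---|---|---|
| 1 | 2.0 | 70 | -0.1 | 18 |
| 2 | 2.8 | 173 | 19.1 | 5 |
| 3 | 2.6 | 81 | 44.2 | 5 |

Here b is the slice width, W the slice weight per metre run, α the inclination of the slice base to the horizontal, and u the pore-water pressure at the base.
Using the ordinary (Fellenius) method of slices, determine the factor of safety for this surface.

Ordinary method of slices: FS = Σ[c'·Δl_i + (W_i cosα_i − u_i·Δl_i)·tanφ'] / Σ W_i sinα_i, with Δl_i = b_i / cosα_i.
Slice 1: Δl = 2.0/cos(-0.1°) = 2.000 m; N'_1 = 70·cos(-0.1°) − 18·2.000 = 34.0; c'Δl = 15.00; W sinα = -0.1
Slice 2: Δl = 2.8/cos19.1° = 2.963 m; N'_2 = 173·cos19.1° − 5·2.963 = 148.7; c'Δl = 22.22; W sinα = 56.6
Slice 3: Δl = 2.6/cos44.2° = 3.627 m; N'_3 = 81·cos44.2° − 5·3.627 = 39.9; c'Δl = 27.20; W sinα = 56.5
Σc'Δl = 64.4 kN/m; ΣN' = 222.6 kN/m; ΣW sinα = 113.0 kN/m
Resisting = 64.4 + 222.6·tan26.7° = 64.4 + 112.0 = 176.4 kN/m
FS = 176.4 / 113.0 = 1.561

FS = 1.56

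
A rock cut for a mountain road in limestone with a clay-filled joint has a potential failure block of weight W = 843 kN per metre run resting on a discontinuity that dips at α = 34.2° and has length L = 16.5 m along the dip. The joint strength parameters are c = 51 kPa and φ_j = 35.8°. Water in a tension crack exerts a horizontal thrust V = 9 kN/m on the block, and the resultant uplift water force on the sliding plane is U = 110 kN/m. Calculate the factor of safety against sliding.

FS = 2.62

Resolving the block weight along and normal to the plane and applying the Mohr–Coulomb strength on the joint:
N' = W cosα − U − V sinα = 843·cos34.2° − 110 − 9·sin34.2° = 582.2 kN/m
Driving force T = W sinα + V cosα = 843·sin34.2° + 9·cos34.2° = 481.3 kN/m
Resisting force R = c·L + N'·tanφ_j = 51·16.5 + 582.2·tan35.8° = 841.5 + 419.9 = 1261.4 kN/m
FS = R / T = 1261.4 / 481.3 = 2.621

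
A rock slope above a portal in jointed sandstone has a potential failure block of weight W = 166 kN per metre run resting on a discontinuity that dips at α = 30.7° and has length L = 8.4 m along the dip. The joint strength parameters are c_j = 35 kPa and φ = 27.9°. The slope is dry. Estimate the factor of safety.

FS = 4.36

Resolving the block weight along and normal to the plane and applying the Mohr–Coulomb strength on the joint:
N' = W cosα = 166·cos30.7° = 142.7 kN/m
Driving force T = W sinα = 166·sin30.7° = 84.8 kN/m
Resisting force R = c_j·L + N'·tanφ = 35·8.4 + 142.7·tan27.9° = 294.0 + 75.6 = 369.6 kN/m
FS = R / T = 369.6 / 84.8 = 4.361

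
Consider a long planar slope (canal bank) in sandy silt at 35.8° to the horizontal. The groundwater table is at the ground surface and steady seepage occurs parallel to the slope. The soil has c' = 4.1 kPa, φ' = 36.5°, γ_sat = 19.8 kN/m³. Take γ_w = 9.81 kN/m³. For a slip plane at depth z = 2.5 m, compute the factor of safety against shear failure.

FS = 0.69

With seepage parallel to the slope and the water table at the surface, the effective normal stress on the slip plane uses the buoyant unit weight γ' = γ_sat − γ_w while the driving shear stress uses γ_sat:
FS = [c' + γ' z cos²β tanφ'] / [γ_sat z sinβ cosβ]
γ' = 19.8 − 9.81 = 9.99 kN/m³
Numerator = 4.1 + 9.99·2.5·cos²35.8°·tan36.5° = 4.1 + 9.99·2.5·0.6578·0.7400 = 16.257 kPa
Denominator = 19.8·2.5·sin35.8°·cos35.8° = 19.8·2.5·0.5850·0.8111 = 23.485 kPa
FS = 16.257 / 23.485 = 0.692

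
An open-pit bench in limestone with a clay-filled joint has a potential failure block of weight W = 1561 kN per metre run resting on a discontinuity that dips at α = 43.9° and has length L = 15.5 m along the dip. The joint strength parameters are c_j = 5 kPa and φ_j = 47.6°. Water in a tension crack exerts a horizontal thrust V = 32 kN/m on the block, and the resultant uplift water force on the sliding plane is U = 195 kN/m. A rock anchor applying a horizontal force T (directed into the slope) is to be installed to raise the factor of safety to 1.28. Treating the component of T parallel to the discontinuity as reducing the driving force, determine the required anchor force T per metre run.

T = 204 kN/m

Resolving forces along and normal to the sliding plane, with the horizontal anchor force T adding T·sinα to the effective normal force and T·cosα acting up the plane against the driving force:
FS = [c_jL + (W cosα − U − V sinα + T sinα) tanφ_j] / [W sinα + V cosα − T cosα]
Without the anchor: N' = 907.6 kN/m, driving T_d = 1105.5 kN/m, resisting R = 5·15.5 + 907.6·tan47.6° = 1071.4 kN/m, FS = 0.97.
Setting FS = 1.28 and solving for T:
1.28·(1105.5 − T cos43.9°) = 1071.4 + T sin43.9°·tan47.6°
T·(sin43.9°·tan47.6° + 1.28·cos43.9°) = 1.28·1105.5 − 1071.4
T·(0.6934·1.0951 + 1.28·0.7206) = 1415.0 − 1071.4 = 343.5
T·1.6817 = 343.5
T = 204.3 kN/m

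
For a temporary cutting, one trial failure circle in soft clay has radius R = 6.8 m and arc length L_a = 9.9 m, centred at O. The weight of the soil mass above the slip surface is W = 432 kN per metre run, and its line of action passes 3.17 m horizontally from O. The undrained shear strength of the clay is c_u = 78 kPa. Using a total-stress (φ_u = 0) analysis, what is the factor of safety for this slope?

FS = 3.83

Taking moments about the centre O, the resisting moment is provided by the undrained shear strength acting along the arc:
M_R = c_u·L_a·R = 78·9.90·6.8 = 5251.0 kN·m/m
M_D = W·d = 432·3.17 = 1369.4 kN·m/m
FS = M_R / M_D = 5251.0 / 1369.4 = 3.834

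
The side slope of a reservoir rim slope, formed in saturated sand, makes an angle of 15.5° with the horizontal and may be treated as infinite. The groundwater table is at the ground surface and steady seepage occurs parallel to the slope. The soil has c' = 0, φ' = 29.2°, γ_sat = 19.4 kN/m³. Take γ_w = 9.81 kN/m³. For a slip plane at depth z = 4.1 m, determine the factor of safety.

FS = 1.00

With seepage parallel to the slope and the water table at the surface, the effective normal stress on the slip plane uses the buoyant unit weight γ' = γ_sat − γ_w while the driving shear stress uses γ_sat:
FS = [c' + γ' z cos²β tanφ'] / [γ_sat z sinβ cosβ]
(For c' = 0 this reduces to FS = (γ'/γ_sat)·tanφ'/tanβ.)
γ' = 19.4 − 9.81 = 9.59 kN/m³
Numerator = 0.0 + 9.59·4.1·cos²15.5°·tan29.2° = 0.0 + 9.59·4.1·0.9286·0.5589 = 20.405 kPa
Denominator = 19.4·4.1·sin15.5°·cos15.5° = 19.4·4.1·0.2672·0.9636 = 20.483 kPa
FS = 20.405 / 20.483 = 0.996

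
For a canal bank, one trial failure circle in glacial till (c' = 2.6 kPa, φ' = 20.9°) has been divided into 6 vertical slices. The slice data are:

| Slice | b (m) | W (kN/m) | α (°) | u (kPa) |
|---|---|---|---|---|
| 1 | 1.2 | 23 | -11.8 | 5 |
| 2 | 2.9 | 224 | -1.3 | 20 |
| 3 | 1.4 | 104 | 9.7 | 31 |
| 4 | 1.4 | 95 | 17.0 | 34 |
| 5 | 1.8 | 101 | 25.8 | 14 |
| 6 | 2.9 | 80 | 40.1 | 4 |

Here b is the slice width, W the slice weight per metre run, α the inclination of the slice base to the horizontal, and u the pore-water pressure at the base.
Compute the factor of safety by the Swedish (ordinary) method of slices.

FS = 1.39

Ordinary method of slices: FS = Σ[c'·Δl_i + (W_i cosα_i − u_i·Δl_i)·tanφ'] / Σ W_i sinα_i, with Δl_i = b_i / cosα_i.
Slice 1: Δl = 1.2/cos(-11.8°) = 1.226 m; N'_1 = 23·cos(-11.8°) − 5·1.226 = 16.4; c'Δl = 3.19; W sinα = -4.7
Slice 2: Δl = 2.9/cos(-1.3°) = 2.901 m; N'_2 = 224·cos(-1.3°) − 20·2.901 = 165.9; c'Δl = 7.54; W sinα = -5.1
Slice 3: Δl = 1.4/cos9.7° = 1.420 m; N'_3 = 104·cos9.7° − 31·1.420 = 58.5; c'Δl = 3.69; W sinα = 17.5
Slice 4: Δl = 1.4/cos17.0° = 1.464 m; N'_4 = 95·cos17.0° − 34·1.464 = 41.1; c'Δl = 3.81; W sinα = 27.8
Slice 5: Δl = 1.8/cos25.8° = 1.999 m; N'_5 = 101·cos25.8° − 14·1.999 = 62.9; c'Δl = 5.20; W sinα = 44.0
Slice 6: Δl = 2.9/cos40.1° = 3.791 m; N'_6 = 80·cos40.1° − 4·3.791 = 46.0; c'Δl = 9.86; W sinα = 51.5
Σc'Δl = 33.3 kN/m; ΣN' = 390.8 kN/m; ΣW sinα = 131.0 kN/m
Resisting = 33.3 + 390.8·tan20.9° = 33.3 + 149.2 = 182.5 kN/m
FS = 182.5 / 131.0 = 1.393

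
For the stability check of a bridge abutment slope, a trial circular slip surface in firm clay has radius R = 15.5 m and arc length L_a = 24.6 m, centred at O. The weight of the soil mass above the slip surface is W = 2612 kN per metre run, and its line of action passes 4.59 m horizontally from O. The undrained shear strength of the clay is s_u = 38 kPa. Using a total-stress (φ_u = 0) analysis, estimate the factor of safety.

Taking moments about the centre O, the resisting moment is provided by the undrained shear strength acting along the arc:
M_R = s_u·L_a·R = 38·24.60·15.5 = 14489.4 kN·m/m
M_D = W·d = 2612·4.59 = 11989.1 kN·m/m
FS = M_R / M_D = 14489.4 / 11989.1 = 1.209

FS = 1.21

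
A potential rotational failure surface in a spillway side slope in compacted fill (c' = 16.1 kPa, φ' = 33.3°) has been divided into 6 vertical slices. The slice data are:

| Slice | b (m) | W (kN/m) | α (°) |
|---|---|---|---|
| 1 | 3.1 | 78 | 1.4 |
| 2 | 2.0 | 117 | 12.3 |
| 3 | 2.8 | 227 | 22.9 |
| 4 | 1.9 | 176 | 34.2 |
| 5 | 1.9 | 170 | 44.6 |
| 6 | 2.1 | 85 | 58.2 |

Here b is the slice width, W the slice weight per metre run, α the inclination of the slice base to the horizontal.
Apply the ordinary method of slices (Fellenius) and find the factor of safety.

FS = 1.83

Ordinary method of slices: FS = Σ[c'·Δl_i + (W_i cosα_i)·tanφ'] / Σ W_i sinα_i, with Δl_i = b_i / cosα_i.
Slice 1: Δl = 3.1/cos1.4° = 3.101 m; N'_1 = 78·cos1.4° = 78.0; c'Δl = 49.92; W sinα = 1.9
Slice 2: Δl = 2.0/cos12.3° = 2.047 m; N'_2 = 117·cos12.3° = 114.3; c'Δl = 32.96; W sinα = 24.9
Slice 3: Δl = 2.8/cos22.9° = 3.040 m; N'_3 = 227·cos22.9° = 209.1; c'Δl = 48.94; W sinα = 88.3
Slice 4: Δl = 1.9/cos34.2° = 2.297 m; N'_4 = 176·cos34.2° = 145.6; c'Δl = 36.99; W sinα = 98.9
Slice 5: Δl = 1.9/cos44.6° = 2.668 m; N'_5 = 170·cos44.6° = 121.0; c'Δl = 42.96; W sinα = 119.4
Slice 6: Δl = 2.1/cos58.2° = 3.985 m; N'_6 = 85·cos58.2° = 44.8; c'Δl = 64.16; W sinα = 72.2
Σc'Δl = 275.9 kN/m; ΣN' = 712.8 kN/m; ΣW sinα = 405.7 kN/m
Resisting = 275.9 + 712.8·tan33.3° = 275.9 + 468.2 = 744.2 kN/m
FS = 744.2 / 405.7 = 1.834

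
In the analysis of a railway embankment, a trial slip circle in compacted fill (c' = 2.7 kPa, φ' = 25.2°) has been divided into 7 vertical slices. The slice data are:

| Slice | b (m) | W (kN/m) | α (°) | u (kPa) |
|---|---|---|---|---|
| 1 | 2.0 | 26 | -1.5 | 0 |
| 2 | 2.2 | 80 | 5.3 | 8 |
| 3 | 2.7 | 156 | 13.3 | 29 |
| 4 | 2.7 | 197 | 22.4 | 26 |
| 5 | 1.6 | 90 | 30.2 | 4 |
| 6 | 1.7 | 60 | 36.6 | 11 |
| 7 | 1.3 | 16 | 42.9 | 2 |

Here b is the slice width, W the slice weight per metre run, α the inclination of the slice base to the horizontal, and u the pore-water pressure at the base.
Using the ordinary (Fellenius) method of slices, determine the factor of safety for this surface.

FS = 1.03

Ordinary method of slices: FS = Σ[c'·Δl_i + (W_i cosα_i − u_i·Δl_i)·tanφ'] / Σ W_i sinα_i, with Δl_i = b_i / cosα_i.
Slice 1: Δl = 2.0/cos(-1.5°) = 2.001 m; N'_1 = 26·cos(-1.5°) − 0·2.001 = 26.0; c'Δl = 5.40; W sinα = -0.7
Slice 2: Δl = 2.2/cos5.3° = 2.209 m; N'_2 = 80·cos5.3° − 8·2.209 = 62.0; c'Δl = 5.97; W sinα = 7.4
Slice 3: Δl = 2.7/cos13.3° = 2.774 m; N'_3 = 156·cos13.3° − 29·2.774 = 71.4; c'Δl = 7.49; W sinα = 35.9
Slice 4: Δl = 2.7/cos22.4° = 2.920 m; N'_4 = 197·cos22.4° − 26·2.920 = 106.2; c'Δl = 7.88; W sinα = 75.1
Slice 5: Δl = 1.6/cos30.2° = 1.851 m; N'_5 = 90·cos30.2° − 4·1.851 = 70.4; c'Δl = 5.00; W sinα = 45.3
Slice 6: Δl = 1.7/cos36.6° = 2.118 m; N'_6 = 60·cos36.6° − 11·2.118 = 24.9; c'Δl = 5.72; W sinα = 35.8
Slice 7: Δl = 1.3/cos42.9° = 1.775 m; N'_7 = 16·cos42.9° − 2·1.775 = 8.2; c'Δl = 4.79; W sinα = 10.9
Σc'Δl = 42.3 kN/m; ΣN' = 369.0 kN/m; ΣW sinα = 209.6 kN/m
Resisting = 42.3 + 369.0·tan25.2° = 42.3 + 173.6 = 215.9 kN/m
FS = 215.9 / 209.6 = 1.030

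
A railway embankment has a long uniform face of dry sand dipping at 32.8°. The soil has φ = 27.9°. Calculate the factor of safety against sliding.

FS = 0.82

For a dry cohesionless infinite slope the factor of safety is FS = tanφ / tanβ.
FS = tan27.9° / tan32.8° = 0.5295 / 0.6445 = 0.822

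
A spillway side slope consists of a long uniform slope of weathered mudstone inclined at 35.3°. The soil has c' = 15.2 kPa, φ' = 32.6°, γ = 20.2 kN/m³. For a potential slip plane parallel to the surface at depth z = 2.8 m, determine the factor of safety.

FS = 1.47

For an infinite slope with a slip plane parallel to the surface (no pore pressure): FS = [c' + γz cos²β tanφ'] / [γz sinβ cosβ].
γz = 20.2·2.8 = 56.56 kN/m²
Numerator = 15.2 + 56.56·cos²35.3°·tan32.6° = 15.2 + 56.56·0.6661·0.6395 = 39.293 kPa
Denominator = 56.56·sin35.3°·cos35.3° = 56.56·0.5779·0.8161 = 26.674 kPa
FS = 39.293 / 26.674 = 1.473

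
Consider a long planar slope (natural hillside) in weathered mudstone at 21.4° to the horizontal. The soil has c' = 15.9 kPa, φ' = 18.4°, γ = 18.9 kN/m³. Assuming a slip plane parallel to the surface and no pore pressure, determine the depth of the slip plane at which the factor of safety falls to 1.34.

Setting FS = 1.34 in FS = [c' + γz cos²β tanφ'] / [γz sinβ cosβ] and solving for z:
z = c' / [γ cosβ (FS·sinβ − cosβ·tanφ')]
  = 15.9 / [18.9·cos21.4°·(1.34·sin21.4° − cos21.4°·tan18.4°)]
  = 15.9 / [18.9·0.9311·(1.34·0.3649 − 0.9311·0.3327)]
  = 15.9 / 3.1536 = 5.042 m

z = 5.04 m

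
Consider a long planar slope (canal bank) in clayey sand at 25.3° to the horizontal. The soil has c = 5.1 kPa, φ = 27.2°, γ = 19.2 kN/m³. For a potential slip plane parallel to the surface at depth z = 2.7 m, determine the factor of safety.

FS = 1.34

For an infinite slope with a slip plane parallel to the surface (no pore pressure): FS = [c + γz cos²β tanφ] / [γz sinβ cosβ].
γz = 19.2·2.7 = 51.84 kN/m²
Numerator = 5.1 + 51.84·cos²25.3°·tan27.2° = 5.1 + 51.84·0.8174·0.5139 = 26.876 kPa
Denominator = 51.84·sin25.3°·cos25.3° = 51.84·0.4274·0.9041 = 20.029 kPa
FS = 26.876 / 20.029 = 1.342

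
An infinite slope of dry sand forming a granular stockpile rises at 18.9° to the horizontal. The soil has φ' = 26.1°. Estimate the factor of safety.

For a dry cohesionless infinite slope the factor of safety is FS = tanφ' / tanβ.
FS = tan26.1° / tan18.9° = 0.4899 / 0.3424 = 1.431

FS = 1.43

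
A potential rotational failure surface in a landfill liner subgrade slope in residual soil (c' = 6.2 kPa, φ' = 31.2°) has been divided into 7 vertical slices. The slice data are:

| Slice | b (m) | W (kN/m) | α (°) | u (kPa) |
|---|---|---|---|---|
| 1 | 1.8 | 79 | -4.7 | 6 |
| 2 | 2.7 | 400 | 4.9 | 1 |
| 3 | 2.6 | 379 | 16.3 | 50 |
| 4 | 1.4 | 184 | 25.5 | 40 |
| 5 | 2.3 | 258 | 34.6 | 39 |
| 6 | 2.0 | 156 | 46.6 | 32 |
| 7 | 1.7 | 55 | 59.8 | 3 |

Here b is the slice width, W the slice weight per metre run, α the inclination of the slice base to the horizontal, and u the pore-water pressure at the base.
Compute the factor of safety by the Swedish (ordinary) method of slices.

FS = 1.30

Ordinary method of slices: FS = Σ[c'·Δl_i + (W_i cosα_i − u_i·Δl_i)·tanφ'] / Σ W_i sinα_i, with Δl_i = b_i / cosα_i.
Slice 1: Δl = 1.8/cos(-4.7°) = 1.806 m; N'_1 = 79·cos(-4.7°) − 6·1.806 = 67.9; c'Δl = 11.20; W sinα = -6.5
Slice 2: Δl = 2.7/cos4.9° = 2.710 m; N'_2 = 400·cos4.9° − 1·2.710 = 395.8; c'Δl = 16.80; W sinα = 34.2
Slice 3: Δl = 2.6/cos16.3° = 2.709 m; N'_3 = 379·cos16.3° − 50·2.709 = 228.3; c'Δl = 16.80; W sinα = 106.4
Slice 4: Δl = 1.4/cos25.5° = 1.551 m; N'_4 = 184·cos25.5° − 40·1.551 = 104.0; c'Δl = 9.62; W sinα = 79.2
Slice 5: Δl = 2.3/cos34.6° = 2.794 m; N'_5 = 258·cos34.6° − 39·2.794 = 103.4; c'Δl = 17.32; W sinα = 146.5
Slice 6: Δl = 2.0/cos46.6° = 2.911 m; N'_6 = 156·cos46.6° − 32·2.911 = 14.0; c'Δl = 18.05; W sinα = 113.3
Slice 7: Δl = 1.7/cos59.8° = 3.380 m; N'_7 = 55·cos59.8° − 3·3.380 = 17.5; c'Δl = 20.95; W sinα = 47.5
Σc'Δl = 110.7 kN/m; ΣN' = 931.0 kN/m; ΣW sinα = 520.7 kN/m
Resisting = 110.7 + 931.0·tan31.2° = 110.7 + 563.9 = 674.6 kN/m
FS = 674.6 / 520.7 = 1.296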